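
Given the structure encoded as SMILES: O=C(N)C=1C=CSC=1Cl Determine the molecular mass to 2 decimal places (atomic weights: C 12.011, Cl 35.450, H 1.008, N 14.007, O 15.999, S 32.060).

161.60 g/mol

First, the molecular formula is C5H4ClNOS (counting implicit H from valence).
  C: 5 × 12.011 = 60.055
  Cl: 1 × 35.450 = 35.450
  H: 4 × 1.008 = 4.032
  N: 1 × 14.007 = 14.007
  O: 1 × 15.999 = 15.999
  S: 1 × 32.060 = 32.060
Sum: 5×12.011 + 1×35.450 + 4×1.008 + 1×14.007 + 1×15.999 + 1×32.060 = 161.603 → 161.60 g/mol.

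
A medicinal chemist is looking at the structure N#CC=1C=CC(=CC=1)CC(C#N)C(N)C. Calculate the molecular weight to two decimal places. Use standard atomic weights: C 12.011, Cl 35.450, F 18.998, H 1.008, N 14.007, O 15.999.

First, the molecular formula is C12H13N3 (counting implicit H from valence).
  C: 12 × 12.011 = 144.132
  H: 13 × 1.008 = 13.104
  N: 3 × 14.007 = 42.021
Sum: 12×12.011 + 13×1.008 + 3×14.007 = 199.257 → 199.26 g/mol.

199.26 g/mol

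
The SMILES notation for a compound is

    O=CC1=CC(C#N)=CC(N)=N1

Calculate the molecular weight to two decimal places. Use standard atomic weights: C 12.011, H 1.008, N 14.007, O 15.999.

147.14 g/mol

First, the molecular formula is C7H5N3O (counting implicit H from valence).
  C: 7 × 12.011 = 84.077
  H: 5 × 1.008 = 5.040
  N: 3 × 14.007 = 42.021
  O: 1 × 15.999 = 15.999
Sum: 7×12.011 + 5×1.008 + 3×14.007 + 1×15.999 = 147.137 → 147.14 g/mol.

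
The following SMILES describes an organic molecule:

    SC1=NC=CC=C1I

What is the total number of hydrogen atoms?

4

Walk through each heavy atom and fill implicit hydrogens from standard valence (C 4, N 3, O 2, S 2, halogen 1):
  atom 1: S, bond orders sum to 1 (valence 2) → 1 H
  atom 2: C, bond orders sum to 4 (valence 4) → 0 H
  atom 3: N, bond orders sum to 3 (valence 3) → 0 H
  atom 4: C, bond orders sum to 3 (valence 4) → 1 H
  atom 5: C, bond orders sum to 3 (valence 4) → 1 H
  atom 6: C, bond orders sum to 3 (valence 4) → 1 H
  atom 7: C, bond orders sum to 4 (valence 4) → 0 H
  atom 8: I (halogen, monovalent) → 0 H
Total hydrogens: 4.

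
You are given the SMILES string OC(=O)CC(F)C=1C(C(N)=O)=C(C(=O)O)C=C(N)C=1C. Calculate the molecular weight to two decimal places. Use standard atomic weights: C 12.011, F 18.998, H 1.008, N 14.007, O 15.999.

284.24 g/mol

First, the molecular formula is C12H13FN2O5 (counting implicit H from valence).
  C: 12 × 12.011 = 144.132
  F: 1 × 18.998 = 18.998
  H: 13 × 1.008 = 13.104
  N: 2 × 14.007 = 28.014
  O: 5 × 15.999 = 79.995
Sum: 12×12.011 + 1×18.998 + 13×1.008 + 2×14.007 + 5×15.999 = 284.243 → 284.24 g/mol.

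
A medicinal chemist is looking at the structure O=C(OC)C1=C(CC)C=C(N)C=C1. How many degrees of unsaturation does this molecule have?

5

Molecular formula: C10H13NO2.
DoU = (2C + 2 + N − H − X) / 2, where X is the halogen count and O/S are ignored.
    = (2·10 + 2 + 1 − 13 − 0) / 2 = 10 / 2 = 5.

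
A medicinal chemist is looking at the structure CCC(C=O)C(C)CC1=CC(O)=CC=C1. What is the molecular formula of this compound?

C13H18O2

Walk through each heavy atom and fill implicit hydrogens from standard valence (C 4, N 3, O 2, S 2, halogen 1):
  atom 1: C, bond orders sum to 1 (valence 4) → 3 H
  atom 2: C, bond orders sum to 2 (valence 4) → 2 H
  atom 3: C, bond orders sum to 3 (valence 4) → 1 H
  atom 4: C, bond orders sum to 3 (valence 4) → 1 H
  atom 5: O, bond orders sum to 2 (valence 2) → 0 H
  atom 6: C, bond orders sum to 3 (valence 4) → 1 H
  atom 7: C, bond orders sum to 1 (valence 4) → 3 H
  atom 8: C, bond orders sum to 2 (valence 4) → 2 H
  atom 9: C, bond orders sum to 4 (valence 4) → 0 H
  atom 10: C, bond orders sum to 3 (valence 4) → 1 H
  atom 11: C, bond orders sum to 4 (valence 4) → 0 H
  atom 12: O, bond orders sum to 1 (valence 2) → 1 H
  atom 13: C, bond orders sum to 3 (valence 4) → 1 H
  atom 14: C, bond orders sum to 3 (valence 4) → 1 H
  atom 15: C, bond orders sum to 3 (valence 4) → 1 H
Totals → C:13, H:18, O:2.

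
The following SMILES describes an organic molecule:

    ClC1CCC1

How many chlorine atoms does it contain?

Scan the SMILES for Cl atoms (remember two-letter symbols like Cl and Br are single atoms).
Chlorine count: 1.

1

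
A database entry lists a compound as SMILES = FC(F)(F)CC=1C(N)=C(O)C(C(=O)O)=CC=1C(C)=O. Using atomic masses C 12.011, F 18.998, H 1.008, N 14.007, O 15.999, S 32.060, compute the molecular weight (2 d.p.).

First, the molecular formula is C11H10F3NO4 (counting implicit H from valence).
  C: 11 × 12.011 = 132.121
  F: 3 × 18.998 = 56.994
  H: 10 × 1.008 = 10.080
  N: 1 × 14.007 = 14.007
  O: 4 × 15.999 = 63.996
Sum: 11×12.011 + 3×18.998 + 10×1.008 + 1×14.007 + 4×15.999 = 277.198 → 277.20 g/mol.

277.20 g/mol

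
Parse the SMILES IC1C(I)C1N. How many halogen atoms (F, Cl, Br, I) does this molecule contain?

2

Halogen atoms appear at heavy-atom positions 1, 4 (2×I).
Other groups present: 1 primary amine.
Halogen count: 2.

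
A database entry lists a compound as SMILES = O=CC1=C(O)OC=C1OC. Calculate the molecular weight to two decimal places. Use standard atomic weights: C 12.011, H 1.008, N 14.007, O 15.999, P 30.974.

142.11 g/mol

First, the molecular formula is C6H6O4 (counting implicit H from valence).
  C: 6 × 12.011 = 72.066
  H: 6 × 1.008 = 6.048
  O: 4 × 15.999 = 63.996
Sum: 6×12.011 + 6×1.008 + 4×15.999 = 142.110 → 142.11 g/mol.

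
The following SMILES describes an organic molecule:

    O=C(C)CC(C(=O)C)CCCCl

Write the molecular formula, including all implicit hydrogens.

Walk through each heavy atom and fill implicit hydrogens from standard valence (C 4, N 3, O 2, S 2, halogen 1):
  atom 1: O, bond orders sum to 2 (valence 2) → 0 H
  atom 2: C, bond orders sum to 4 (valence 4) → 0 H
  atom 3: C, bond orders sum to 1 (valence 4) → 3 H
  atom 4: C, bond orders sum to 2 (valence 4) → 2 H
  atom 5: C, bond orders sum to 3 (valence 4) → 1 H
  atom 6: C, bond orders sum to 4 (valence 4) → 0 H
  atom 7: O, bond orders sum to 2 (valence 2) → 0 H
  atom 8: C, bond orders sum to 1 (valence 4) → 3 H
  atom 9: C, bond orders sum to 2 (valence 4) → 2 H
  atom 10: C, bond orders sum to 2 (valence 4) → 2 H
  atom 11: C, bond orders sum to 2 (valence 4) → 2 H
  atom 12: Cl (halogen, monovalent) → 0 H
Totals → C:9, H:15, Cl:1, O:2.
In Hill order: C9H15ClO2.

C9H15ClO2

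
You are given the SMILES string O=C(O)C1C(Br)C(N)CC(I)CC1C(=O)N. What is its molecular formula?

Walk through each heavy atom and fill implicit hydrogens from standard valence (C 4, N 3, O 2, S 2, halogen 1):
  atom 1: O, bond orders sum to 2 (valence 2) → 0 H
  atom 2: C, bond orders sum to 4 (valence 4) → 0 H
  atom 3: O, bond orders sum to 1 (valence 2) → 1 H
  atom 4: C, bond orders sum to 3 (valence 4) → 1 H
  atom 5: C, bond orders sum to 3 (valence 4) → 1 H
  atom 6: Br (halogen, monovalent) → 0 H
  atom 7: C, bond orders sum to 3 (valence 4) → 1 H
  atom 8: N, bond orders sum to 1 (valence 3) → 2 H
  atom 9: C, bond orders sum to 2 (valence 4) → 2 H
  atom 10: C, bond orders sum to 3 (valence 4) → 1 H
  atom 11: I (halogen, monovalent) → 0 H
  atom 12: C, bond orders sum to 2 (valence 4) → 2 H
  atom 13: C, bond orders sum to 3 (valence 4) → 1 H
  atom 14: C, bond orders sum to 4 (valence 4) → 0 H
  atom 15: O, bond orders sum to 2 (valence 2) → 0 H
  atom 16: N, bond orders sum to 1 (valence 3) → 2 H
Totals → C:9, H:14, Br:1, I:1, N:2, O:3.
In Hill order: C9H14BrIN2O3.

C9H14BrIN2O3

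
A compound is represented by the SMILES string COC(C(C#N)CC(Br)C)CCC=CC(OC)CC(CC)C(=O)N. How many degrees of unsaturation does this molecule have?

4

Molecular formula: C18H31BrN2O3.
DoU = (2C + 2 + N − H − X) / 2, where X is the halogen count and O/S are ignored.
    = (2·18 + 2 + 2 − 31 − 1) / 2 = 8 / 2 = 4.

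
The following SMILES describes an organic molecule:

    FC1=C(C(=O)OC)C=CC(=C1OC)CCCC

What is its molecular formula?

C13H17FO3

Walk through each heavy atom and fill implicit hydrogens from standard valence (C 4, N 3, O 2, S 2, halogen 1):
  atom 1: F (halogen, monovalent) → 0 H
  atom 2: C, bond orders sum to 4 (valence 4) → 0 H
  atom 3: C, bond orders sum to 4 (valence 4) → 0 H
  atom 4: C, bond orders sum to 4 (valence 4) → 0 H
  atom 5: O, bond orders sum to 2 (valence 2) → 0 H
  atom 6: O, bond orders sum to 2 (valence 2) → 0 H
  atom 7: C, bond orders sum to 1 (valence 4) → 3 H
  atom 8: C, bond orders sum to 3 (valence 4) → 1 H
  atom 9: C, bond orders sum to 3 (valence 4) → 1 H
  atom 10: C, bond orders sum to 4 (valence 4) → 0 H
  atom 11: C, bond orders sum to 4 (valence 4) → 0 H
  atom 12: O, bond orders sum to 2 (valence 2) → 0 H
  atom 13: C, bond orders sum to 1 (valence 4) → 3 H
  atom 14: C, bond orders sum to 2 (valence 4) → 2 H
  atom 15: C, bond orders sum to 2 (valence 4) → 2 H
  atom 16: C, bond orders sum to 2 (valence 4) → 2 H
  atom 17: C, bond orders sum to 1 (valence 4) → 3 H
Totals → C:13, H:17, F:1, O:3.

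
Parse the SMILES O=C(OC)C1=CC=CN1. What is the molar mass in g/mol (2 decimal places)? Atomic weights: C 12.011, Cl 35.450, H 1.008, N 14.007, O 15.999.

125.13 g/mol

First, the molecular formula is C6H7NO2 (counting implicit H from valence).
  C: 6 × 12.011 = 72.066
  H: 7 × 1.008 = 7.056
  N: 1 × 14.007 = 14.007
  O: 2 × 15.999 = 31.998
Sum: 6×12.011 + 7×1.008 + 1×14.007 + 2×15.999 = 125.127 → 125.13 g/mol.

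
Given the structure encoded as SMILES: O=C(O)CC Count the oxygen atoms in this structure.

Scan the SMILES for O atoms (remember two-letter symbols like Cl and Br are single atoms).
Oxygen count: 2.

2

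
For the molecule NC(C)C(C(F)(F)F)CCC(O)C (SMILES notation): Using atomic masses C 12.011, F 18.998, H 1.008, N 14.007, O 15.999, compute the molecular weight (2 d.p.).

First, the molecular formula is C8H16F3NO (counting implicit H from valence).
  C: 8 × 12.011 = 96.088
  F: 3 × 18.998 = 56.994
  H: 16 × 1.008 = 16.128
  N: 1 × 14.007 = 14.007
  O: 1 × 15.999 = 15.999
Sum: 8×12.011 + 3×18.998 + 16×1.008 + 1×14.007 + 1×15.999 = 199.216 → 199.22 g/mol.

199.22 g/mol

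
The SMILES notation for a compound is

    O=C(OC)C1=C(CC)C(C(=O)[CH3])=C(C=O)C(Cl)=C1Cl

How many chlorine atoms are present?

2

Scan the SMILES for Cl atoms (remember two-letter symbols like Cl and Br are single atoms).
Chlorine count: 2.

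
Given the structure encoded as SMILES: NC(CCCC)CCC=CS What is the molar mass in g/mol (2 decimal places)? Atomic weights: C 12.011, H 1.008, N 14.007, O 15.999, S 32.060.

First, the molecular formula is C9H19NS (counting implicit H from valence).
  C: 9 × 12.011 = 108.099
  H: 19 × 1.008 = 19.152
  N: 1 × 14.007 = 14.007
  S: 1 × 32.060 = 32.060
Sum: 9×12.011 + 19×1.008 + 1×14.007 + 1×32.060 = 173.318 → 173.32 g/mol.

173.32 g/mol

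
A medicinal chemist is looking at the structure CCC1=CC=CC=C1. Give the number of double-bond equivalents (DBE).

4

Molecular formula: C8H10.
DoU = (2C + 2 + N − H − X) / 2, where X is the halogen count and O/S are ignored.
    = (2·8 + 2 + 0 − 10 − 0) / 2 = 8 / 2 = 4.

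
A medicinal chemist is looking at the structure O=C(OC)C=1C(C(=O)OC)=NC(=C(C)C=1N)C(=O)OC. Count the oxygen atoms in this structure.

6

Scan the SMILES for O atoms (remember two-letter symbols like Cl and Br are single atoms).
Oxygen count: 6.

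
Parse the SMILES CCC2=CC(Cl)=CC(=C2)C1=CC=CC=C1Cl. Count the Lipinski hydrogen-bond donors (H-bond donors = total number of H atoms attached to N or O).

Donors: find every N or O and count the H atoms it carries.
  (no N or O atoms present)
Lipinski HBD = 0.

0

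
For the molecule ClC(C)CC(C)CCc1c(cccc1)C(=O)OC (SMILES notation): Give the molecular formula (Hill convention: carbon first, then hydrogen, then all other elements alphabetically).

Walk through each heavy atom and fill implicit hydrogens from standard valence (C 4, N 3, O 2, S 2, halogen 1); for lowercase aromatic atoms, an aromatic c carries 1 H when it has two neighbours and 0 H with three, and aromatic n carries 0 H:
  atom 1: Cl (halogen, monovalent) → 0 H
  atom 2: C, bond orders sum to 3 (valence 4) → 1 H
  atom 3: C, bond orders sum to 1 (valence 4) → 3 H
  atom 4: C, bond orders sum to 2 (valence 4) → 2 H
  atom 5: C, bond orders sum to 3 (valence 4) → 1 H
  atom 6: C, bond orders sum to 1 (valence 4) → 3 H
  atom 7: C, bond orders sum to 2 (valence 4) → 2 H
  atom 8: C, bond orders sum to 2 (valence 4) → 2 H
  atom 9: aromatic c, 3 neighbours → 0 H
  atom 10: aromatic c, 3 neighbours → 0 H
  atom 11: aromatic c, 2 neighbours → 1 H
  atom 12: aromatic c, 2 neighbours → 1 H
  atom 13: aromatic c, 2 neighbours → 1 H
  atom 14: aromatic c, 2 neighbours → 1 H
  atom 15: C, bond orders sum to 4 (valence 4) → 0 H
  atom 16: O, bond orders sum to 2 (valence 2) → 0 H
  atom 17: O, bond orders sum to 2 (valence 2) → 0 H
  atom 18: C, bond orders sum to 1 (valence 4) → 3 H
Totals → C:15, H:21, Cl:1, O:2.

C15H21ClO2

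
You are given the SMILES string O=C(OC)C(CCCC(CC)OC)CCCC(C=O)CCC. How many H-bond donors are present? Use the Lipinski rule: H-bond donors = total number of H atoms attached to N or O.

0

Donors: find every N or O and count the H atoms it carries.
  atom 1 (O): bond orders sum to 2 → 0 H
  atom 3 (O): bond orders sum to 2 → 0 H
  atom 12 (O): bond orders sum to 2 → 0 H
  atom 19 (O): bond orders sum to 2 → 0 H
Lipinski HBD = 0.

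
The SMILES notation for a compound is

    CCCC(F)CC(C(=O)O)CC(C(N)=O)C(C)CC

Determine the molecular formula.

Walk through each heavy atom and fill implicit hydrogens from standard valence (C 4, N 3, O 2, S 2, halogen 1):
  atom 1: C, bond orders sum to 1 (valence 4) → 3 H
  atom 2: C, bond orders sum to 2 (valence 4) → 2 H
  atom 3: C, bond orders sum to 2 (valence 4) → 2 H
  atom 4: C, bond orders sum to 3 (valence 4) → 1 H
  atom 5: F (halogen, monovalent) → 0 H
  atom 6: C, bond orders sum to 2 (valence 4) → 2 H
  atom 7: C, bond orders sum to 3 (valence 4) → 1 H
  atom 8: C, bond orders sum to 4 (valence 4) → 0 H
  atom 9: O, bond orders sum to 2 (valence 2) → 0 H
  atom 10: O, bond orders sum to 1 (valence 2) → 1 H
  atom 11: C, bond orders sum to 2 (valence 4) → 2 H
  atom 12: C, bond orders sum to 3 (valence 4) → 1 H
  atom 13: C, bond orders sum to 4 (valence 4) → 0 H
  atom 14: N, bond orders sum to 1 (valence 3) → 2 H
  atom 15: O, bond orders sum to 2 (valence 2) → 0 H
  atom 16: C, bond orders sum to 3 (valence 4) → 1 H
  atom 17: C, bond orders sum to 1 (valence 4) → 3 H
  atom 18: C, bond orders sum to 2 (valence 4) → 2 H
  atom 19: C, bond orders sum to 1 (valence 4) → 3 H
Totals → C:14, H:26, F:1, N:1, O:3.

C14H26FNO3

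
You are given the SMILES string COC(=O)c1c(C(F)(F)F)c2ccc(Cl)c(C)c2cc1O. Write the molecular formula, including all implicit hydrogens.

C14H10ClF3O3

Walk through each heavy atom and fill implicit hydrogens from standard valence (C 4, N 3, O 2, S 2, halogen 1); for lowercase aromatic atoms, an aromatic c carries 1 H when it has two neighbours and 0 H with three, and aromatic n carries 0 H:
  atom 1: C, bond orders sum to 1 (valence 4) → 3 H
  atom 2: O, bond orders sum to 2 (valence 2) → 0 H
  atom 3: C, bond orders sum to 4 (valence 4) → 0 H
  atom 4: O, bond orders sum to 2 (valence 2) → 0 H
  atom 5: aromatic c, 3 neighbours → 0 H
  atom 6: aromatic c, 3 neighbours → 0 H
  atom 7: C, bond orders sum to 4 (valence 4) → 0 H
  atom 8: F (halogen, monovalent) → 0 H
  atom 9: F (halogen, monovalent) → 0 H
  atom 10: F (halogen, monovalent) → 0 H
  atom 11: aromatic c, 3 neighbours → 0 H
  atom 12: aromatic c, 2 neighbours → 1 H
  atom 13: aromatic c, 2 neighbours → 1 H
  atom 14: aromatic c, 3 neighbours → 0 H
  atom 15: Cl (halogen, monovalent) → 0 H
  atom 16: aromatic c, 3 neighbours → 0 H
  atom 17: C, bond orders sum to 1 (valence 4) → 3 H
  atom 18: aromatic c, 3 neighbours → 0 H
  atom 19: aromatic c, 2 neighbours → 1 H
  atom 20: aromatic c, 3 neighbours → 0 H
  atom 21: O, bond orders sum to 1 (valence 2) → 1 H
Totals → C:14, H:10, Cl:1, F:3, O:3.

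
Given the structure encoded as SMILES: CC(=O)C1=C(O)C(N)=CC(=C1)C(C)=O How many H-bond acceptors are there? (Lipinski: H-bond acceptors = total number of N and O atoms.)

N atoms: 1; O atoms: 3.
Lipinski HBA = 1 + 3 = 4.

4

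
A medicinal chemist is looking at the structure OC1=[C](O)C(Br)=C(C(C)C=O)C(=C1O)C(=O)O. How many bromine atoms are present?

1

Scan the SMILES for Br atoms (remember two-letter symbols like Cl and Br are single atoms).
Bromine count: 1.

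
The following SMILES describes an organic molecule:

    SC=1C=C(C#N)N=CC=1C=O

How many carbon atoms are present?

7

Count every carbon token in the SMILES (each C, including those in ring-closure positions and inside branches).
Carbon count: 7.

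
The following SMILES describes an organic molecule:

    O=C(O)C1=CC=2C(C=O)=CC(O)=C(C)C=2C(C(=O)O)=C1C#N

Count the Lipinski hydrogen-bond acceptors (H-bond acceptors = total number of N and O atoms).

N atoms: 1; O atoms: 6.
Lipinski HBA = 1 + 6 = 7.

7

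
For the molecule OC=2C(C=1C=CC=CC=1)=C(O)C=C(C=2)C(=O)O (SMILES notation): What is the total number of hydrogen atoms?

Walk through each heavy atom and fill implicit hydrogens from standard valence (C 4, N 3, O 2, S 2, halogen 1):
  atom 1: O, bond orders sum to 1 (valence 2) → 1 H
  atom 2: C, bond orders sum to 4 (valence 4) → 0 H
  atom 3: C, bond orders sum to 4 (valence 4) → 0 H
  atom 4: C, bond orders sum to 4 (valence 4) → 0 H
  atom 5: C, bond orders sum to 3 (valence 4) → 1 H
  atom 6: C, bond orders sum to 3 (valence 4) → 1 H
  atom 7: C, bond orders sum to 3 (valence 4) → 1 H
  atom 8: C, bond orders sum to 3 (valence 4) → 1 H
  atom 9: C, bond orders sum to 3 (valence 4) → 1 H
  atom 10: C, bond orders sum to 4 (valence 4) → 0 H
  atom 11: O, bond orders sum to 1 (valence 2) → 1 H
  atom 12: C, bond orders sum to 3 (valence 4) → 1 H
  atom 13: C, bond orders sum to 4 (valence 4) → 0 H
  atom 14: C, bond orders sum to 3 (valence 4) → 1 H
  atom 15: C, bond orders sum to 4 (valence 4) → 0 H
  atom 16: O, bond orders sum to 2 (valence 2) → 0 H
  atom 17: O, bond orders sum to 1 (valence 2) → 1 H
Total hydrogens: 10.

10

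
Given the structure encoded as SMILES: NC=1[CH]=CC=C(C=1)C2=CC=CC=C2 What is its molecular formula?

C12H11N

Walk through each heavy atom and fill implicit hydrogens from standard valence (C 4, N 3, O 2, S 2, halogen 1):
  atom 1: N, bond orders sum to 1 (valence 3) → 2 H
  atom 2: C, bond orders sum to 4 (valence 4) → 0 H
  atom 3: C with explicit H count 1
  atom 4: C, bond orders sum to 3 (valence 4) → 1 H
  atom 5: C, bond orders sum to 3 (valence 4) → 1 H
  atom 6: C, bond orders sum to 4 (valence 4) → 0 H
  atom 7: C, bond orders sum to 3 (valence 4) → 1 H
  atom 8: C, bond orders sum to 4 (valence 4) → 0 H
  atom 9: C, bond orders sum to 3 (valence 4) → 1 H
  atom 10: C, bond orders sum to 3 (valence 4) → 1 H
  atom 11: C, bond orders sum to 3 (valence 4) → 1 H
  atom 12: C, bond orders sum to 3 (valence 4) → 1 H
  atom 13: C, bond orders sum to 3 (valence 4) → 1 H
Totals → C:12, H:11, N:1.
In Hill order: C12H11N.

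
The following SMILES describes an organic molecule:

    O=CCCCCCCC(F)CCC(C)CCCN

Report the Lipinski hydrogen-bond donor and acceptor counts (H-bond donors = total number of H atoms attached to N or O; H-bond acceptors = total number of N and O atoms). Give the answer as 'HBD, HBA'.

2, 2

Donors: find every N or O and count the H atoms it carries.
  atom 1 (O): bond orders sum to 2 → 0 H
  atom 18 (N): bond orders sum to 1 → 2 H
Lipinski HBD = 2.
Acceptors: N atoms = 1, O atoms = 1 → HBA = 2.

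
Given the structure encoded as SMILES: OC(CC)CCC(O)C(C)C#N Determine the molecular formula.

Walk through each heavy atom and fill implicit hydrogens from standard valence (C 4, N 3, O 2, S 2, halogen 1):
  atom 1: O, bond orders sum to 1 (valence 2) → 1 H
  atom 2: C, bond orders sum to 3 (valence 4) → 1 H
  atom 3: C, bond orders sum to 2 (valence 4) → 2 H
  atom 4: C, bond orders sum to 1 (valence 4) → 3 H
  atom 5: C, bond orders sum to 2 (valence 4) → 2 H
  atom 6: C, bond orders sum to 2 (valence 4) → 2 H
  atom 7: C, bond orders sum to 3 (valence 4) → 1 H
  atom 8: O, bond orders sum to 1 (valence 2) → 1 H
  atom 9: C, bond orders sum to 3 (valence 4) → 1 H
  atom 10: C, bond orders sum to 1 (valence 4) → 3 H
  atom 11: C, bond orders sum to 4 (valence 4) → 0 H
  atom 12: N, bond orders sum to 3 (valence 3) → 0 H
Totals → C:9, H:17, N:1, O:2.

C9H17NO2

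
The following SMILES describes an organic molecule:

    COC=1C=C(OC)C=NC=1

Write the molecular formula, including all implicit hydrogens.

Walk through each heavy atom and fill implicit hydrogens from standard valence (C 4, N 3, O 2, S 2, halogen 1):
  atom 1: C, bond orders sum to 1 (valence 4) → 3 H
  atom 2: O, bond orders sum to 2 (valence 2) → 0 H
  atom 3: C, bond orders sum to 4 (valence 4) → 0 H
  atom 4: C, bond orders sum to 3 (valence 4) → 1 H
  atom 5: C, bond orders sum to 4 (valence 4) → 0 H
  atom 6: O, bond orders sum to 2 (valence 2) → 0 H
  atom 7: C, bond orders sum to 1 (valence 4) → 3 H
  atom 8: C, bond orders sum to 3 (valence 4) → 1 H
  atom 9: N, bond orders sum to 3 (valence 3) → 0 H
  atom 10: C, bond orders sum to 3 (valence 4) → 1 H
Totals → C:7, H:9, N:1, O:2.
In Hill order: C7H9NO2.

C7H9NO2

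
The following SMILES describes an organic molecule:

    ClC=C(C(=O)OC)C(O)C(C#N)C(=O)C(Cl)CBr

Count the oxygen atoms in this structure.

4

Scan the SMILES for O atoms (remember two-letter symbols like Cl and Br are single atoms).
Oxygen count: 4.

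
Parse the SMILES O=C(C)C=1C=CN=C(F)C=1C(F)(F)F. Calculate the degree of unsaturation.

Degree of unsaturation = (number of rings) + (number of π bonds).
Ring closures in the SMILES: 1.
π bonds: 4 double bonds (each 1 DoU) → 4 DoU from unsaturation.
Total DoU = 1 + 4 = 5.

5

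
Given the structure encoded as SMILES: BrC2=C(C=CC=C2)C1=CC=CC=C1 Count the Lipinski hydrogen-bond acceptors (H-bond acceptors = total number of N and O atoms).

0

N atoms: 0; O atoms: 0.
Lipinski HBA = 0 + 0 = 0.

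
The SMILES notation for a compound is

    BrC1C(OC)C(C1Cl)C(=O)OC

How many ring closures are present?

In SMILES, each pair of matching ring-closure digits denotes one ring-closing bond; the number of such bonds equals the number of independent rings.
Ring-closure bonds here: 1.

1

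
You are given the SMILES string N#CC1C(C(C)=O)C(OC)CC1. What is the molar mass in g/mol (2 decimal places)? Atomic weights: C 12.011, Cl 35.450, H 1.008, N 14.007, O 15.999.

First, the molecular formula is C9H13NO2 (counting implicit H from valence).
  C: 9 × 12.011 = 108.099
  H: 13 × 1.008 = 13.104
  N: 1 × 14.007 = 14.007
  O: 2 × 15.999 = 31.998
Sum: 9×12.011 + 13×1.008 + 1×14.007 + 2×15.999 = 167.208 → 167.21 g/mol.

167.21 g/mol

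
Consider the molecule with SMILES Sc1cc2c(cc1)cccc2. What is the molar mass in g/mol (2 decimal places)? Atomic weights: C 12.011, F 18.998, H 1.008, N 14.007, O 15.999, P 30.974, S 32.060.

First, the molecular formula is C10H8S (counting implicit H from valence).
  C: 10 × 12.011 = 120.110
  H: 8 × 1.008 = 8.064
  S: 1 × 32.060 = 32.060
Sum: 10×12.011 + 8×1.008 + 1×32.060 = 160.234 → 160.23 g/mol.

160.23 g/mol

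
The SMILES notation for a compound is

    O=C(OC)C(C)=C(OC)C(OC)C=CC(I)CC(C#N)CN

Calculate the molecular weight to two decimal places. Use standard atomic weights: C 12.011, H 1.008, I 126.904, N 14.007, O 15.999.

422.26 g/mol

First, the molecular formula is C15H23IN2O4 (counting implicit H from valence).
  C: 15 × 12.011 = 180.165
  H: 23 × 1.008 = 23.184
  I: 1 × 126.904 = 126.904
  N: 2 × 14.007 = 28.014
  O: 4 × 15.999 = 63.996
Sum: 15×12.011 + 23×1.008 + 1×126.904 + 2×14.007 + 4×15.999 = 422.263 → 422.26 g/mol.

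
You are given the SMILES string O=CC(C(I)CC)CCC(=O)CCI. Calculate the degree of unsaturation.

Molecular formula: C10H16I2O2.
DoU = (2C + 2 + N − H − X) / 2, where X is the halogen count and O/S are ignored.
    = (2·10 + 2 + 0 − 16 − 2) / 2 = 4 / 2 = 2.

2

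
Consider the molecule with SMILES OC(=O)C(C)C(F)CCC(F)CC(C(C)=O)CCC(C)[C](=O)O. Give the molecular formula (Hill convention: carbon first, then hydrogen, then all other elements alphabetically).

C16H26F2O5

Walk through each heavy atom and fill implicit hydrogens from standard valence (C 4, N 3, O 2, S 2, halogen 1):
  atom 1: O, bond orders sum to 1 (valence 2) → 1 H
  atom 2: C, bond orders sum to 4 (valence 4) → 0 H
  atom 3: O, bond orders sum to 2 (valence 2) → 0 H
  atom 4: C, bond orders sum to 3 (valence 4) → 1 H
  atom 5: C, bond orders sum to 1 (valence 4) → 3 H
  atom 6: C, bond orders sum to 3 (valence 4) → 1 H
  atom 7: F (halogen, monovalent) → 0 H
  atom 8: C, bond orders sum to 2 (valence 4) → 2 H
  atom 9: C, bond orders sum to 2 (valence 4) → 2 H
  atom 10: C, bond orders sum to 3 (valence 4) → 1 H
  atom 11: F (halogen, monovalent) → 0 H
  atom 12: C, bond orders sum to 2 (valence 4) → 2 H
  atom 13: C, bond orders sum to 3 (valence 4) → 1 H
  atom 14: C, bond orders sum to 4 (valence 4) → 0 H
  atom 15: C, bond orders sum to 1 (valence 4) → 3 H
  atom 16: O, bond orders sum to 2 (valence 2) → 0 H
  atom 17: C, bond orders sum to 2 (valence 4) → 2 H
  atom 18: C, bond orders sum to 2 (valence 4) → 2 H
  atom 19: C, bond orders sum to 3 (valence 4) → 1 H
  atom 20: C, bond orders sum to 1 (valence 4) → 3 H
  atom 21: C with explicit H count 0
  atom 22: O, bond orders sum to 2 (valence 2) → 0 H
  atom 23: O, bond orders sum to 1 (valence 2) → 1 H
Totals → C:16, H:26, F:2, O:5.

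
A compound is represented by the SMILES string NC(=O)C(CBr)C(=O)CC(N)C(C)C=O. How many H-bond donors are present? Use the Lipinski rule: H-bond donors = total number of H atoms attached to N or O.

Donors: find every N or O and count the H atoms it carries.
  atom 1 (N): bond orders sum to 1 → 2 H
  atom 3 (O): bond orders sum to 2 → 0 H
  atom 8 (O): bond orders sum to 2 → 0 H
  atom 11 (N): bond orders sum to 1 → 2 H
  atom 15 (O): bond orders sum to 2 → 0 H
Lipinski HBD = 4.

4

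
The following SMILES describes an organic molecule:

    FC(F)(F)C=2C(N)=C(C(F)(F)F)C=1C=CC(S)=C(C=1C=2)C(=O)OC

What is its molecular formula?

C14H9F6NO2S

Walk through each heavy atom and fill implicit hydrogens from standard valence (C 4, N 3, O 2, S 2, halogen 1):
  atom 1: F (halogen, monovalent) → 0 H
  atom 2: C, bond orders sum to 4 (valence 4) → 0 H
  atom 3: F (halogen, monovalent) → 0 H
  atom 4: F (halogen, monovalent) → 0 H
  atom 5: C, bond orders sum to 4 (valence 4) → 0 H
  atom 6: C, bond orders sum to 4 (valence 4) → 0 H
  atom 7: N, bond orders sum to 1 (valence 3) → 2 H
  atom 8: C, bond orders sum to 4 (valence 4) → 0 H
  atom 9: C, bond orders sum to 4 (valence 4) → 0 H
  atom 10: F (halogen, monovalent) → 0 H
  atom 11: F (halogen, monovalent) → 0 H
  atom 12: F (halogen, monovalent) → 0 H
  atom 13: C, bond orders sum to 4 (valence 4) → 0 H
  atom 14: C, bond orders sum to 3 (valence 4) → 1 H
  atom 15: C, bond orders sum to 3 (valence 4) → 1 H
  atom 16: C, bond orders sum to 4 (valence 4) → 0 H
  atom 17: S, bond orders sum to 1 (valence 2) → 1 H
  atom 18: C, bond orders sum to 4 (valence 4) → 0 H
  atom 19: C, bond orders sum to 4 (valence 4) → 0 H
  atom 20: C, bond orders sum to 3 (valence 4) → 1 H
  atom 21: C, bond orders sum to 4 (valence 4) → 0 H
  atom 22: O, bond orders sum to 2 (valence 2) → 0 H
  atom 23: O, bond orders sum to 2 (valence 2) → 0 H
  atom 24: C, bond orders sum to 1 (valence 4) → 3 H
Totals → C:14, H:9, F:6, N:1, O:2, S:1.
In Hill order: C14H9F6NO2S.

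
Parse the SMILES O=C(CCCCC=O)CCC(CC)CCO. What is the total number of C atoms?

13

Count every carbon token in the SMILES (each C, including those in ring-closure positions and inside branches).
Carbon count: 13.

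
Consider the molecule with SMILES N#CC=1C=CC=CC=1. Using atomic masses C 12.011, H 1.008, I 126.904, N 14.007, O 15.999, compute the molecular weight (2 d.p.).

103.12 g/mol

First, the molecular formula is C7H5N (counting implicit H from valence).
  C: 7 × 12.011 = 84.077
  H: 5 × 1.008 = 5.040
  N: 1 × 14.007 = 14.007
Sum: 7×12.011 + 5×1.008 + 1×14.007 = 103.124 → 103.12 g/mol.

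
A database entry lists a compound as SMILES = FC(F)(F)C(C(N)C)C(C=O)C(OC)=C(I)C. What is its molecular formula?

C10H15F3INO2

Walk through each heavy atom and fill implicit hydrogens from standard valence (C 4, N 3, O 2, S 2, halogen 1):
  atom 1: F (halogen, monovalent) → 0 H
  atom 2: C, bond orders sum to 4 (valence 4) → 0 H
  atom 3: F (halogen, monovalent) → 0 H
  atom 4: F (halogen, monovalent) → 0 H
  atom 5: C, bond orders sum to 3 (valence 4) → 1 H
  atom 6: C, bond orders sum to 3 (valence 4) → 1 H
  atom 7: N, bond orders sum to 1 (valence 3) → 2 H
  atom 8: C, bond orders sum to 1 (valence 4) → 3 H
  atom 9: C, bond orders sum to 3 (valence 4) → 1 H
  atom 10: C, bond orders sum to 3 (valence 4) → 1 H
  atom 11: O, bond orders sum to 2 (valence 2) → 0 H
  atom 12: C, bond orders sum to 4 (valence 4) → 0 H
  atom 13: O, bond orders sum to 2 (valence 2) → 0 H
  atom 14: C, bond orders sum to 1 (valence 4) → 3 H
  atom 15: C, bond orders sum to 4 (valence 4) → 0 H
  atom 16: I (halogen, monovalent) → 0 H
  atom 17: C, bond orders sum to 1 (valence 4) → 3 H
Totals → C:10, H:15, F:3, I:1, N:1, O:2.
In Hill order: C10H15F3INO2.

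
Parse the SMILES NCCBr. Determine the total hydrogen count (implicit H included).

Walk through each heavy atom and fill implicit hydrogens from standard valence (C 4, N 3, O 2, S 2, halogen 1):
  atom 1: N, bond orders sum to 1 (valence 3) → 2 H
  atom 2: C, bond orders sum to 2 (valence 4) → 2 H
  atom 3: C, bond orders sum to 2 (valence 4) → 2 H
  atom 4: Br (halogen, monovalent) → 0 H
Total hydrogens: 6.

6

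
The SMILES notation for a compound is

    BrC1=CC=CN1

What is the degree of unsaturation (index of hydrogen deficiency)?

3

Degree of unsaturation = (number of rings) + (number of π bonds).
Ring closures in the SMILES: 1.
π bonds: 2 double bonds (each 1 DoU) → 2 DoU from unsaturation.
Total DoU = 1 + 2 = 3.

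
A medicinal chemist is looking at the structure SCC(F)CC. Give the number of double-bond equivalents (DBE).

Molecular formula: C4H9FS.
DoU = (2C + 2 + N − H − X) / 2, where X is the halogen count and O/S are ignored.
    = (2·4 + 2 + 0 − 9 − 1) / 2 = 0 / 2 = 0.

0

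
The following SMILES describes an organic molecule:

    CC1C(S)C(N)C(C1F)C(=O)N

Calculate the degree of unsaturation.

Molecular formula: C7H13FN2OS.
DoU = (2C + 2 + N − H − X) / 2, where X is the halogen count and O/S are ignored.
    = (2·7 + 2 + 2 − 13 − 1) / 2 = 4 / 2 = 2.

2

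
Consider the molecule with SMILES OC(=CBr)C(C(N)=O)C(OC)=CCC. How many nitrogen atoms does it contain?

1

Scan the SMILES for N atoms (remember two-letter symbols like Cl and Br are single atoms).
Nitrogen count: 1.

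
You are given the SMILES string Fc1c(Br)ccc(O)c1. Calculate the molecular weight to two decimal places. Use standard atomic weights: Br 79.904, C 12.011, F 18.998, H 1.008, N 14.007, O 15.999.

First, the molecular formula is C6H4BrFO (counting implicit H from valence).
  Br: 1 × 79.904 = 79.904
  C: 6 × 12.011 = 72.066
  F: 1 × 18.998 = 18.998
  H: 4 × 1.008 = 4.032
  O: 1 × 15.999 = 15.999
Sum: 1×79.904 + 6×12.011 + 1×18.998 + 4×1.008 + 1×15.999 = 190.999 → 191.00 g/mol.

191.00 g/mol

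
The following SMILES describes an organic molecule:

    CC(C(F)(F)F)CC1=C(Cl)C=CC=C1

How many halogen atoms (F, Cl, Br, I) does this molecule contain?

Halogen atoms appear at heavy-atom positions 4, 5, 6, 10 (1×Cl, 3×F).
Halogen count: 4.

4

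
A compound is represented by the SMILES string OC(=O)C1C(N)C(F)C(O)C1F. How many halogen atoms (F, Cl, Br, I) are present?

2

Halogen atoms appear at heavy-atom positions 8, 12 (2×F).
Other groups present: 1 carboxylic acid, 1 hydroxyl, 1 primary amine.
Halogen count: 2.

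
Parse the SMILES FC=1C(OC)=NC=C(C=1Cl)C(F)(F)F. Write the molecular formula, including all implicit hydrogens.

C7H4ClF4NO

Walk through each heavy atom and fill implicit hydrogens from standard valence (C 4, N 3, O 2, S 2, halogen 1):
  atom 1: F (halogen, monovalent) → 0 H
  atom 2: C, bond orders sum to 4 (valence 4) → 0 H
  atom 3: C, bond orders sum to 4 (valence 4) → 0 H
  atom 4: O, bond orders sum to 2 (valence 2) → 0 H
  atom 5: C, bond orders sum to 1 (valence 4) → 3 H
  atom 6: N, bond orders sum to 3 (valence 3) → 0 H
  atom 7: C, bond orders sum to 3 (valence 4) → 1 H
  atom 8: C, bond orders sum to 4 (valence 4) → 0 H
  atom 9: C, bond orders sum to 4 (valence 4) → 0 H
  atom 10: Cl (halogen, monovalent) → 0 H
  atom 11: C, bond orders sum to 4 (valence 4) → 0 H
  atom 12: F (halogen, monovalent) → 0 H
  atom 13: F (halogen, monovalent) → 0 H
  atom 14: F (halogen, monovalent) → 0 H
Totals → C:7, H:4, Cl:1, F:4, N:1, O:1.
In Hill order: C7H4ClF4NO.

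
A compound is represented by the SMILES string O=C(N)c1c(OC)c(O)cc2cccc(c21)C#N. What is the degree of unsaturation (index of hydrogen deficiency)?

Molecular formula: C13H10N2O3.
DoU = (2C + 2 + N − H − X) / 2, where X is the halogen count and O/S are ignored.
    = (2·13 + 2 + 2 − 10 − 0) / 2 = 20 / 2 = 10.

10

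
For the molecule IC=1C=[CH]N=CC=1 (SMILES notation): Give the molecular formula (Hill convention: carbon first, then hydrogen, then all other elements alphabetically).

C5H4IN

Walk through each heavy atom and fill implicit hydrogens from standard valence (C 4, N 3, O 2, S 2, halogen 1):
  atom 1: I (halogen, monovalent) → 0 H
  atom 2: C, bond orders sum to 4 (valence 4) → 0 H
  atom 3: C, bond orders sum to 3 (valence 4) → 1 H
  atom 4: C with explicit H count 1
  atom 5: N, bond orders sum to 3 (valence 3) → 0 H
  atom 6: C, bond orders sum to 3 (valence 4) → 1 H
  atom 7: C, bond orders sum to 3 (valence 4) → 1 H
Totals → C:5, H:4, I:1, N:1.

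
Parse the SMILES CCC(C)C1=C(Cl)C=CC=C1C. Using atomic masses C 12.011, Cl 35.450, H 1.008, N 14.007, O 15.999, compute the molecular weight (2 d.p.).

182.69 g/mol

First, the molecular formula is C11H15Cl (counting implicit H from valence).
  C: 11 × 12.011 = 132.121
  Cl: 1 × 35.450 = 35.450
  H: 15 × 1.008 = 15.120
Sum: 11×12.011 + 1×35.450 + 15×1.008 = 182.691 → 182.69 g/mol.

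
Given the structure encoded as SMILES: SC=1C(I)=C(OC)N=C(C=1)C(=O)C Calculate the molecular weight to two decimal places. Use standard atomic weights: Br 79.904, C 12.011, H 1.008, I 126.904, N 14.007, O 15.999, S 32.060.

309.12 g/mol

First, the molecular formula is C8H8INO2S (counting implicit H from valence).
  C: 8 × 12.011 = 96.088
  H: 8 × 1.008 = 8.064
  I: 1 × 126.904 = 126.904
  N: 1 × 14.007 = 14.007
  O: 2 × 15.999 = 31.998
  S: 1 × 32.060 = 32.060
Sum: 8×12.011 + 8×1.008 + 1×126.904 + 1×14.007 + 2×15.999 + 1×32.060 = 309.121 → 309.12 g/mol.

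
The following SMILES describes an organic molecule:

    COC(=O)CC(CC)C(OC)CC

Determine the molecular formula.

C10H20O3

Walk through each heavy atom and fill implicit hydrogens from standard valence (C 4, N 3, O 2, S 2, halogen 1):
  atom 1: C, bond orders sum to 1 (valence 4) → 3 H
  atom 2: O, bond orders sum to 2 (valence 2) → 0 H
  atom 3: C, bond orders sum to 4 (valence 4) → 0 H
  atom 4: O, bond orders sum to 2 (valence 2) → 0 H
  atom 5: C, bond orders sum to 2 (valence 4) → 2 H
  atom 6: C, bond orders sum to 3 (valence 4) → 1 H
  atom 7: C, bond orders sum to 2 (valence 4) → 2 H
  atom 8: C, bond orders sum to 1 (valence 4) → 3 H
  atom 9: C, bond orders sum to 3 (valence 4) → 1 H
  atom 10: O, bond orders sum to 2 (valence 2) → 0 H
  atom 11: C, bond orders sum to 1 (valence 4) → 3 H
  atom 12: C, bond orders sum to 2 (valence 4) → 2 H
  atom 13: C, bond orders sum to 1 (valence 4) → 3 H
Totals → C:10, H:20, O:3.
In Hill order: C10H20O3.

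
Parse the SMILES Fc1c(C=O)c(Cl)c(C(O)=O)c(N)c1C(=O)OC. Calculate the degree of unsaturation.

7

Molecular formula: C10H7ClFNO5.
DoU = (2C + 2 + N − H − X) / 2, where X is the halogen count and O/S are ignored.
    = (2·10 + 2 + 1 − 7 − 2) / 2 = 14 / 2 = 7.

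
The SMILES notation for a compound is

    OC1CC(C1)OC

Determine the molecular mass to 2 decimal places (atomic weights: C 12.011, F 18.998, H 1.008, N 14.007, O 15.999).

First, the molecular formula is C5H10O2 (counting implicit H from valence).
  C: 5 × 12.011 = 60.055
  H: 10 × 1.008 = 10.080
  O: 2 × 15.999 = 31.998
Sum: 5×12.011 + 10×1.008 + 2×15.999 = 102.133 → 102.13 g/mol.

102.13 g/mol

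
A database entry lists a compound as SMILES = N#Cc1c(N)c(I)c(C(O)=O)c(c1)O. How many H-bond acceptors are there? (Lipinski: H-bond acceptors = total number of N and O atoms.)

N atoms: 2; O atoms: 3.
Lipinski HBA = 2 + 3 = 5.

5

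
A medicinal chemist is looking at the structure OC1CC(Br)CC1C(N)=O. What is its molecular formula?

C6H10BrNO2

Walk through each heavy atom and fill implicit hydrogens from standard valence (C 4, N 3, O 2, S 2, halogen 1):
  atom 1: O, bond orders sum to 1 (valence 2) → 1 H
  atom 2: C, bond orders sum to 3 (valence 4) → 1 H
  atom 3: C, bond orders sum to 2 (valence 4) → 2 H
  atom 4: C, bond orders sum to 3 (valence 4) → 1 H
  atom 5: Br (halogen, monovalent) → 0 H
  atom 6: C, bond orders sum to 2 (valence 4) → 2 H
  atom 7: C, bond orders sum to 3 (valence 4) → 1 H
  atom 8: C, bond orders sum to 4 (valence 4) → 0 H
  atom 9: N, bond orders sum to 1 (valence 3) → 2 H
  atom 10: O, bond orders sum to 2 (valence 2) → 0 H
Totals → C:6, H:10, Br:1, N:1, O:2.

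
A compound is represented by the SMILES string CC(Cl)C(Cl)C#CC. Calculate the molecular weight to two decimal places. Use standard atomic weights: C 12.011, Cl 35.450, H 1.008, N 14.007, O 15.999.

First, the molecular formula is C6H8Cl2 (counting implicit H from valence).
  C: 6 × 12.011 = 72.066
  Cl: 2 × 35.450 = 70.900
  H: 8 × 1.008 = 8.064
Sum: 6×12.011 + 2×35.450 + 8×1.008 = 151.030 → 151.03 g/mol.

151.03 g/mol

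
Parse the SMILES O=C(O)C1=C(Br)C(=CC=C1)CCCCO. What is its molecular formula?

Walk through each heavy atom and fill implicit hydrogens from standard valence (C 4, N 3, O 2, S 2, halogen 1):
  atom 1: O, bond orders sum to 2 (valence 2) → 0 H
  atom 2: C, bond orders sum to 4 (valence 4) → 0 H
  atom 3: O, bond orders sum to 1 (valence 2) → 1 H
  atom 4: C, bond orders sum to 4 (valence 4) → 0 H
  atom 5: C, bond orders sum to 4 (valence 4) → 0 H
  atom 6: Br (halogen, monovalent) → 0 H
  atom 7: C, bond orders sum to 4 (valence 4) → 0 H
  atom 8: C, bond orders sum to 3 (valence 4) → 1 H
  atom 9: C, bond orders sum to 3 (valence 4) → 1 H
  atom 10: C, bond orders sum to 3 (valence 4) → 1 H
  atom 11: C, bond orders sum to 2 (valence 4) → 2 H
  atom 12: C, bond orders sum to 2 (valence 4) → 2 H
  atom 13: C, bond orders sum to 2 (valence 4) → 2 H
  atom 14: C, bond orders sum to 2 (valence 4) → 2 H
  atom 15: O, bond orders sum to 1 (valence 2) → 1 H
Totals → C:11, H:13, Br:1, O:3.

C11H13BrO3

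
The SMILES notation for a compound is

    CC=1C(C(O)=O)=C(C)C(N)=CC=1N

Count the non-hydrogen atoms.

13

Every atom symbol written in the SMILES (organic subset) is one heavy atom; implicit H are not written.
Heavy atoms by element → C:9, N:2, O:2.
Total: 13.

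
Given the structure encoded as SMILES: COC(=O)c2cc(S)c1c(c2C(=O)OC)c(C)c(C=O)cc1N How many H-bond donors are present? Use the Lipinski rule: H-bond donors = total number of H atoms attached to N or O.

Donors: find every N or O and count the H atoms it carries.
  atom 2 (O): bond orders sum to 2 → 0 H
  atom 4 (O): bond orders sum to 2 → 0 H
  atom 13 (O): bond orders sum to 2 → 0 H
  atom 14 (O): bond orders sum to 2 → 0 H
  atom 20 (O): bond orders sum to 2 → 0 H
  atom 23 (N): bond orders sum to 1 → 2 H
Lipinski HBD = 2.

2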